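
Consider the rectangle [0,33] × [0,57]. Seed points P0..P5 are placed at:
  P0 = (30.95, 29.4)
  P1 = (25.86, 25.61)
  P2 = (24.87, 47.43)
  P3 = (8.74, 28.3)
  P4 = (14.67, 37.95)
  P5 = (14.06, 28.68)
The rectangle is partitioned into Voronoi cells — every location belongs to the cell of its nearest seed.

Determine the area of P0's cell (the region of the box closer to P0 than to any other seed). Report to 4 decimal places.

Area of P0's cell: 101.6805

1. box [0,33]×[0,57]: [(0, 0) (33, 0) (33, 57) (0, 57)]
2. ⊥bis P0·P1 via (28.405,27.505): [(33, 21.3339) (33, 57) (6.4431, 57)]  |A|=473.5907
3. ⊥bis P0·P2 via (27.91,38.415): [(21.8125, 36.3588) (33, 21.3339) (33, 40.1314)]  |A|=105.1491
4. ⊥bis P0·P3 via (19.845,28.85): [(21.8125, 36.3588) (33, 21.3339) (33, 40.1314)]  |A|=105.1491
5. ⊥bis P0·P4 via (22.81,33.675): [(24.7375, 37.3452) (23.2239, 34.4632) (33, 21.3339) (33, 40.1314)]  |A|=101.6805
6. ⊥bis P0·P5 via (22.505,29.04): [(24.7375, 37.3452) (23.2239, 34.4632) (33, 21.3339) (33, 40.1314)]  |A|=101.6805
7. canonical 4-gon: [(24.7375, 37.3452) (23.2239, 34.4632) (33, 21.3339) (33, 40.1314)]
8. shoelace: 101.6805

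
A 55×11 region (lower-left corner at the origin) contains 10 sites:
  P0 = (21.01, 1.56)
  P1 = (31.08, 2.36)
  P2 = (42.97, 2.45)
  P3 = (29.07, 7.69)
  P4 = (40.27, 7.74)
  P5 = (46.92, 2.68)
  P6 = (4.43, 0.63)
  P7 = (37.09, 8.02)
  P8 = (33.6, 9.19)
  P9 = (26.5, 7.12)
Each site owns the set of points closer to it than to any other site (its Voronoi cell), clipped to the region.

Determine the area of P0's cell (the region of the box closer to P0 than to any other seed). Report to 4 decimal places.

Area of P0's cell: 109.1439

1. box [0,55]×[0,11]: [(0, 0) (55, 0) (55, 11) (0, 11)]
2. ⊥bis P0·P1 via (26.045,1.96): [(0, 0) (26.2007, 0) (25.3268, 11) (0, 11)]  |A|=283.4015
3. ⊥bis P0·P2 via (31.99,2.005): [(0, 0) (26.2007, 0) (25.3268, 11) (0, 11)]  |A|=283.4015
4. ⊥bis P0·P3 via (25.04,4.625): [(0, 0) (26.2007, 0) (25.9258, 3.4603) (20.1915, 11) (0, 11)]  |A|=264.0421
5. ⊥bis P0·P4 via (30.64,4.65): [(0, 0) (26.2007, 0) (25.9258, 3.4603) (20.1915, 11) (0, 11)]  |A|=264.0421
6. ⊥bis P0·P5 via (33.965,2.12): [(0, 0) (26.2007, 0) (25.9258, 3.4603) (20.1915, 11) (0, 11)]  |A|=264.0421
7. ⊥bis P0·P6 via (12.72,1.095): [(12.7814, 0) (26.2007, 0) (25.9258, 3.4603) (20.1915, 11) (12.1644, 11)]  |A|=126.84
8. ⊥bis P0·P7 via (29.05,4.79): [(12.7814, 0) (26.2007, 0) (25.9258, 3.4603) (20.1915, 11) (12.1644, 11)]  |A|=126.84
9. ⊥bis P0·P8 via (27.305,5.375): [(12.7814, 0) (26.2007, 0) (25.9258, 3.4603) (20.1915, 11) (12.1644, 11)]  |A|=126.84
10. ⊥bis P0·P9 via (23.755,4.34): [(12.7814, 0) (26.2007, 0) (26.0348, 2.0889) (17.0101, 11) (12.1644, 11)]  |A|=109.1439
11. canonical 5-gon: [(12.7814, 0) (26.2007, 0) (26.0348, 2.0889) (17.0101, 11) (12.1644, 11)]
12. shoelace: 109.1439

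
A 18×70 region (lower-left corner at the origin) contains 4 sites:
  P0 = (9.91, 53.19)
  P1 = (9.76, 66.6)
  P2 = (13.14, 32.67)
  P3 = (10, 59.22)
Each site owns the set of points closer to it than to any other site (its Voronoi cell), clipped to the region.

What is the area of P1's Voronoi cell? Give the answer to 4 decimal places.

Area of P1's cell: 128.1351

1. box [0,18]×[0,70]: [(0, 0) (18, 0) (18, 70) (0, 70)]
2. ⊥bis P1·P0 via (9.835,59.895): [(0, 59.785) (18, 59.9863) (18, 70) (0, 70)]  |A|=182.0581
3. ⊥bis P1·P2 via (11.45,49.635): [(0, 59.785) (18, 59.9863) (18, 70) (0, 70)]  |A|=182.0581
4. ⊥bis P1·P3 via (9.88,62.91): [(0, 62.5887) (18, 63.1741) (18, 70) (0, 70)]  |A|=128.1351
5. canonical 4-gon: [(0, 62.5887) (18, 63.1741) (18, 70) (0, 70)]
6. shoelace: 128.1351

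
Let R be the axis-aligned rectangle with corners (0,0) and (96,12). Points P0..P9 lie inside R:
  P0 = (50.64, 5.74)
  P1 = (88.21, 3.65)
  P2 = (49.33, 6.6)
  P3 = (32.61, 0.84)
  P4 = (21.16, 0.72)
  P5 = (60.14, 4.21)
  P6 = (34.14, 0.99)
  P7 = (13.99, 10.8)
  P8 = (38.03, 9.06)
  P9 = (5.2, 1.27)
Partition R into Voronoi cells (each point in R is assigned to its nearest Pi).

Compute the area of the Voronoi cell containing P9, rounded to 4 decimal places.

1. box [0,96]×[0,12]: [(0, 0) (96, 0) (96, 12) (0, 12)]
2. ⊥bis P9·P0 via (27.92,3.505): [(0, 0) (28.2648, 0) (27.0843, 12) (0, 12)]  |A|=332.0948
3. ⊥bis P9·P1 via (46.705,2.46): [(0, 0) (28.2648, 0) (27.0843, 12) (0, 12)]  |A|=332.0948
4. ⊥bis P9·P2 via (27.265,3.935): [(0, 0) (27.7403, 0) (26.2909, 12) (0, 12)]  |A|=324.1871
5. ⊥bis P9·P3 via (18.905,1.055): [(0, 0) (18.8884, 0) (19.0767, 12) (0, 12)]  |A|=227.7909
6. ⊥bis P9·P4 via (13.18,0.995): [(0, 0) (13.1457, 0) (13.5592, 12) (0, 12)]  |A|=160.2297
7. ⊥bis P9·P5 via (32.67,2.74): [(0, 0) (13.1457, 0) (13.5592, 12) (0, 12)]  |A|=160.2297
8. ⊥bis P9·P6 via (19.67,1.13): [(0, 0) (13.1457, 0) (13.5592, 12) (0, 12)]  |A|=160.2297
9. ⊥bis P9·P7 via (9.595,6.035): [(0, 0) (13.1457, 0) (13.2379, 2.675) (3.1278, 12) (0, 12)]  |A|=111.5931
10. ⊥bis P9·P8 via (21.615,5.165): [(0, 0) (13.1457, 0) (13.2379, 2.675) (3.1278, 12) (0, 12)]  |A|=111.5931
11. canonical 5-gon: [(0, 0) (13.1457, 0) (13.2379, 2.675) (3.1278, 12) (0, 12)]
12. shoelace: 111.5931

Area of P9's cell: 111.5931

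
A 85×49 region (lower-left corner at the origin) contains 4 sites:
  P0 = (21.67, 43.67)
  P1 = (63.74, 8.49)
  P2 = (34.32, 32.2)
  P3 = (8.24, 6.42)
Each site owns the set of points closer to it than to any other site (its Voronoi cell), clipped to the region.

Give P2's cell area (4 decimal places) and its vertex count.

1. box [0,85]×[0,49]: [(0, 0) (85, 0) (85, 49) (0, 49)]
2. ⊥bis P2·P0 via (27.995,37.935): [(0, 7.06) (0, 0) (85, 0) (85, 49) (38.0278, 49)]  |A|=3367.5552
3. ⊥bis P2·P1 via (49.03,20.345): [(0, 7.06) (0, 0) (32.6337, 0) (72.1235, 49) (38.0278, 49)]  |A|=1769.1053
4. ⊥bis P2·P3 via (21.28,19.31): [(15.9742, 24.6775) (36.1073, 4.3102) (72.1235, 49) (38.0278, 49)]  |A|=1231.2946
5. canonical 4-gon: [(15.9742, 24.6775) (36.1073, 4.3102) (72.1235, 49) (38.0278, 49)]
6. shoelace: 1231.2946

Area of P2's cell: 1231.2946 (4 vertices)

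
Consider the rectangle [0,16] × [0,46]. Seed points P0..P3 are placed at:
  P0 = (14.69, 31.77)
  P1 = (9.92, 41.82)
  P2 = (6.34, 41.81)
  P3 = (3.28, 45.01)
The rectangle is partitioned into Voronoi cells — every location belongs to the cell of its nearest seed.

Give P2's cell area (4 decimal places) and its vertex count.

1. box [0,16]×[0,46]: [(0, 0) (16, 0) (16, 46) (0, 46)]
2. ⊥bis P2·P0 via (10.515,36.79): [(0, 28.045) (16, 41.3517) (16, 46) (0, 46)]  |A|=180.8265
3. ⊥bis P2·P1 via (8.13,41.815): [(0, 28.045) (8.1495, 34.8227) (8.1183, 46) (0, 46)]  |A|=118.533
4. ⊥bis P2·P3 via (4.81,43.41): [(0, 38.8104) (0, 28.045) (8.1495, 34.8227) (8.1183, 46) (7.5185, 46)]  |A|=91.5056
5. canonical 5-gon: [(0, 38.8104) (0, 28.045) (8.1495, 34.8227) (8.1183, 46) (7.5185, 46)]
6. shoelace: 91.5056

Area of P2's cell: 91.5056 (5 vertices)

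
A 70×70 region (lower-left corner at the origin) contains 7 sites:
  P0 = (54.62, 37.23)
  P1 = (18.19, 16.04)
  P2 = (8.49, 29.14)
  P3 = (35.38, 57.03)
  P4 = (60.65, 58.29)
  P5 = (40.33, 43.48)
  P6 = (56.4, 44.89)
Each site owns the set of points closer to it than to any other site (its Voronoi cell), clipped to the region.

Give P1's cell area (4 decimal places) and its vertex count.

1. box [0,70]×[0,70]: [(0, 0) (70, 0) (70, 70) (0, 70)]
2. ⊥bis P1·P0 via (36.405,26.635): [(0, 0) (51.8976, 0) (11.1812, 70) (0, 70)]  |A|=2207.757
3. ⊥bis P1·P2 via (13.34,22.59): [(0, 12.7123) (0, 0) (51.8976, 0) (31.106, 35.745)]  |A|=1125.2547
4. ⊥bis P1·P3 via (26.785,36.535): [(30.2248, 35.0925) (0, 12.7123) (0, 0) (51.8976, 0) (31.8924, 34.3931)]  |A|=1124.4024
5. ⊥bis P1·P4 via (39.42,37.165): [(30.2248, 35.0925) (0, 12.7123) (0, 0) (51.8976, 0) (31.8924, 34.3931)]  |A|=1124.4024
6. ⊥bis P1·P5 via (29.26,29.76): [(26.2754, 32.1681) (0, 12.7123) (0, 0) (51.8976, 0) (39.2986, 21.6604)]  |A|=1076.584
7. ⊥bis P1·P6 via (37.295,30.465): [(26.2754, 32.1681) (0, 12.7123) (0, 0) (51.8976, 0) (39.2986, 21.6604)]  |A|=1076.584
8. canonical 5-gon: [(26.2754, 32.1681) (0, 12.7123) (0, 0) (51.8976, 0) (39.2986, 21.6604)]
9. shoelace: 1076.584

Area of P1's cell: 1076.5840 (5 vertices)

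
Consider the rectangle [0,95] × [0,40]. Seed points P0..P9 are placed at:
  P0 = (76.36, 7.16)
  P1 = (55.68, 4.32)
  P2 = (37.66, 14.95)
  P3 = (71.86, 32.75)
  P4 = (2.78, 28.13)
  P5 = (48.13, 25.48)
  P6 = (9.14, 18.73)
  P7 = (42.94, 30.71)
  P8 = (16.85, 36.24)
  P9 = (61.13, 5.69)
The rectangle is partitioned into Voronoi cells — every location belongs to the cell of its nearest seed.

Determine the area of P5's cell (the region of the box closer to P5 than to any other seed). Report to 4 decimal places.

1. box [0,95]×[0,40]: [(0, 0) (95, 0) (95, 40) (0, 40)]
2. ⊥bis P5·P0 via (62.245,16.32): [(0, 0) (51.6541, 0) (77.6123, 40) (0, 40)]  |A|=2585.3262
3. ⊥bis P5·P1 via (51.905,14.9): [(0, 0) (10.1455, 0) (64.1615, 19.2732) (77.6123, 40) (0, 40)]  |A|=2185.3256
4. ⊥bis P5·P2 via (42.895,20.215): [(49.2082, 13.9378) (64.1615, 19.2732) (77.6123, 40) (22.9966, 40)]  |A|=830.7869
5. ⊥bis P5·P3 via (59.995,29.115): [(49.2082, 13.9378) (63.1236, 18.9029) (56.6602, 40) (22.9966, 40)]  |A|=601.5079
6. ⊥bis P5·P4 via (25.455,26.805): [(26.0487, 36.9653) (49.2082, 13.9378) (63.1236, 18.9029) (56.6602, 40) (26.226, 40)]  |A|=596.6077
7. ⊥bis P5·P6 via (28.635,22.105): [(26.0522, 37.0243) (26.0652, 36.9489) (49.2082, 13.9378) (63.1236, 18.9029) (56.6602, 40) (26.226, 40)]  |A|=596.6072
8. ⊥bis P5·P7 via (45.535,28.095): [(40.2472, 22.8477) (49.2082, 13.9378) (63.1236, 18.9029) (56.8634, 39.3368)]  |A|=305.618
9. ⊥bis P5·P8 via (32.49,30.86): [(40.2472, 22.8477) (49.2082, 13.9378) (63.1236, 18.9029) (56.8634, 39.3368)]  |A|=305.618
10. ⊥bis P5·P9 via (54.63,15.585): [(40.2472, 22.8477) (49.2082, 13.9378) (55.5874, 16.2139) (62.5468, 20.7856) (56.8634, 39.3368)]  |A|=297.7483
11. canonical 5-gon: [(40.2472, 22.8477) (49.2082, 13.9378) (55.5874, 16.2139) (62.5468, 20.7856) (56.8634, 39.3368)]
12. shoelace: 297.7483

Area of P5's cell: 297.7483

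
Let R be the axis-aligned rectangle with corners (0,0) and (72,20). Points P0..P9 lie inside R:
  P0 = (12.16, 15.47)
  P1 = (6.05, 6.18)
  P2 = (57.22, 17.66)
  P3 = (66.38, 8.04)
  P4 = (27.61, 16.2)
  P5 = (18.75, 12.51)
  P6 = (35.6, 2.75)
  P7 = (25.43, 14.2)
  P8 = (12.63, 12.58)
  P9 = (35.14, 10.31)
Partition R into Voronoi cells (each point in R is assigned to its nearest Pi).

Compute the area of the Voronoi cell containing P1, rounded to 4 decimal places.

1. box [0,72]×[0,20]: [(0, 0) (72, 0) (72, 20) (0, 20)]
2. ⊥bis P1·P0 via (9.105,10.825): [(0, 16.8133) (0, 0) (25.564, 0)]  |A|=214.9076
3. ⊥bis P1·P2 via (31.635,11.92): [(0, 16.8133) (0, 0) (25.564, 0)]  |A|=214.9076
4. ⊥bis P1·P3 via (36.215,7.11): [(0, 16.8133) (0, 0) (25.564, 0)]  |A|=214.9076
5. ⊥bis P1·P4 via (16.83,11.19): [(20.475, 3.347) (0, 16.8133) (0, 0) (22.0305, 0)]  |A|=208.9945
6. ⊥bis P1·P5 via (12.4,9.345): [(12.9095, 8.3228) (0, 16.8133) (0, 0) (17.0578, 0)]  |A|=179.51
7. ⊥bis P1·P6 via (20.825,4.465): [(12.9095, 8.3228) (0, 16.8133) (0, 0) (17.0578, 0)]  |A|=179.51
8. ⊥bis P1·P7 via (15.74,10.19): [(12.9095, 8.3228) (0, 16.8133) (0, 0) (17.0578, 0)]  |A|=179.51
9. ⊥bis P1·P8 via (9.34,9.38): [(15.5804, 2.9641) (5.8564, 12.9616) (0, 16.8133) (0, 0) (17.0578, 0)]  |A|=166.8071
10. ⊥bis P1·P9 via (20.595,8.245): [(15.5804, 2.9641) (5.8564, 12.9616) (0, 16.8133) (0, 0) (17.0578, 0)]  |A|=166.8071
11. canonical 5-gon: [(15.5804, 2.9641) (5.8564, 12.9616) (0, 16.8133) (0, 0) (17.0578, 0)]
12. shoelace: 166.8071

Area of P1's cell: 166.8071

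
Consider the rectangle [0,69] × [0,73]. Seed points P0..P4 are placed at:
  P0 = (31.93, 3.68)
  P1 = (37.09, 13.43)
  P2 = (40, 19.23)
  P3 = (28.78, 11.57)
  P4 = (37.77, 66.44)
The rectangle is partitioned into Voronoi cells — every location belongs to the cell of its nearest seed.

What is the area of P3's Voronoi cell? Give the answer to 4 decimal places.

Area of P3's cell: 1100.6620

1. box [0,69]×[0,73]: [(0, 0) (69, 0) (69, 73) (0, 73)]
2. ⊥bis P3·P0 via (30.355,7.625): [(0, 0) (11.2562, 0) (69, 23.0536) (69, 73) (0, 73)]  |A|=4371.3983
3. ⊥bis P3·P1 via (32.935,12.5): [(0, 0) (11.2562, 0) (33.725, 8.9704) (19.3935, 73) (0, 73)]  |A|=1902.3275
4. ⊥bis P3·P2 via (34.39,15.4): [(0, 65.7728) (0, 0) (11.2562, 0) (33.725, 8.9704) (31.2596, 19.9853)]  |A|=1275.2978
5. ⊥bis P3·P4 via (33.275,39.005): [(16.3854, 41.7722) (0, 44.4568) (0, 0) (11.2562, 0) (33.725, 8.9704) (31.2596, 19.9853)]  |A|=1100.662
6. canonical 6-gon: [(16.3854, 41.7722) (0, 44.4568) (0, 0) (11.2562, 0) (33.725, 8.9704) (31.2596, 19.9853)]
7. shoelace: 1100.662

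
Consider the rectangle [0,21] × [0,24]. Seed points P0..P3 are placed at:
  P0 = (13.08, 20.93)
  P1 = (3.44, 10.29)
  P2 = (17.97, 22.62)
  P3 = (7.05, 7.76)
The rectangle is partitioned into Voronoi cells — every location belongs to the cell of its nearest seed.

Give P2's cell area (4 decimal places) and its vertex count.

1. box [0,21]×[0,24]: [(0, 0) (21, 0) (21, 24) (0, 24)]
2. ⊥bis P2·P0 via (15.525,21.775): [(21, 5.9331) (21, 24) (14.756, 24)]  |A|=56.4045
3. ⊥bis P2·P1 via (10.705,16.455): [(21, 5.9331) (21, 24) (14.756, 24)]  |A|=56.4045
4. ⊥bis P2·P3 via (12.51,15.19): [(19.6019, 9.9784) (21, 8.951) (21, 24) (14.756, 24)]  |A|=54.2948
5. canonical 4-gon: [(19.6019, 9.9784) (21, 8.951) (21, 24) (14.756, 24)]
6. shoelace: 54.2948

Area of P2's cell: 54.2948 (4 vertices)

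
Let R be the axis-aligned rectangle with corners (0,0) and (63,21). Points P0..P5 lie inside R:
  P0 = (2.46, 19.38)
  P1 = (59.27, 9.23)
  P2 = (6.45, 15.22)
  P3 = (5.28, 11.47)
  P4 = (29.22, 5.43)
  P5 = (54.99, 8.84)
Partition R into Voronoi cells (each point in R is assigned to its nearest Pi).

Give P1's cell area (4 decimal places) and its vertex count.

Area of P1's cell: 126.0734 (4 vertices)

1. box [0,63]×[0,21]: [(0, 0) (63, 0) (63, 21) (0, 21)]
2. ⊥bis P1·P0 via (30.865,14.305): [(28.3092, 0) (63, 0) (63, 21) (32.0612, 21)]  |A|=689.1113
3. ⊥bis P1·P2 via (32.86,12.225): [(31.4736, 0) (63, 0) (63, 21) (33.8551, 21)]  |A|=637.0481
4. ⊥bis P1·P3 via (32.275,10.35): [(32.0602, 5.1721) (31.8456, 0) (63, 0) (63, 21) (33.8551, 21)]  |A|=636.0862
5. ⊥bis P1·P4 via (44.245,7.33): [(45.1719, 0) (63, 0) (63, 21) (42.5163, 21)]  |A|=402.2732
6. ⊥bis P1·P5 via (57.13,9.035): [(57.9533, 0) (63, 0) (63, 21) (56.0397, 21)]  |A|=126.0734
7. canonical 4-gon: [(57.9533, 0) (63, 0) (63, 21) (56.0397, 21)]
8. shoelace: 126.0734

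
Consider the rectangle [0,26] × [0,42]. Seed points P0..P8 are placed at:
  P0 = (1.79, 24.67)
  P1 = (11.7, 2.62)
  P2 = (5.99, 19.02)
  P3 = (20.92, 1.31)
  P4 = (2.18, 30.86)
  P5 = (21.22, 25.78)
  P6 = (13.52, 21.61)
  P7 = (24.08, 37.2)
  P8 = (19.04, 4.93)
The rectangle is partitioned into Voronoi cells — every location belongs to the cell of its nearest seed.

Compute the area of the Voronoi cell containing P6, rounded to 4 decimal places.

1. box [0,26]×[0,42]: [(0, 0) (26, 0) (26, 42) (0, 42)]
2. ⊥bis P6·P0 via (7.655,23.14): [(1.6185, 0) (26, 0) (26, 42) (12.575, 42)]  |A|=793.937
3. ⊥bis P6·P1 via (12.61,12.115): [(4.9699, 12.8472) (26, 10.8317) (26, 42) (12.575, 42)]  |A|=523.4238
4. ⊥bis P6·P2 via (9.755,20.315): [(8.1417, 25.0055) (12.5743, 12.1184) (26, 10.8317) (26, 42) (12.575, 42)]  |A|=476.04
5. ⊥bis P6·P3 via (17.22,11.46): [(8.1417, 25.0055) (12.5743, 12.1184) (17.6831, 11.6288) (26, 14.6606) (26, 42) (12.575, 42)]  |A|=460.1177
6. ⊥bis P6·P4 via (7.85,26.235): [(8.7503, 27.3388) (8.1417, 25.0055) (12.5743, 12.1184) (17.6831, 11.6288) (26, 14.6606) (26, 42) (20.7095, 42)]  |A|=400.4871
7. ⊥bis P6·P5 via (17.37,23.695): [(12.7447, 32.2357) (8.7503, 27.3388) (8.1417, 25.0055) (12.5743, 12.1184) (17.6831, 11.6288) (22.8788, 13.5228)]  |A|=158.494
8. ⊥bis P6·P7 via (18.8,29.405): [(12.7447, 32.2357) (8.7503, 27.3388) (8.1417, 25.0055) (12.5743, 12.1184) (17.6831, 11.6288) (22.8788, 13.5228)]  |A|=158.494
9. ⊥bis P6·P8 via (16.28,13.27): [(21.992, 15.1603) (12.7447, 32.2357) (8.7503, 27.3388) (8.1417, 25.0055) (12.5743, 12.1184) (12.7495, 12.1016)]  |A|=143.67
10. canonical 6-gon: [(21.992, 15.1603) (12.7447, 32.2357) (8.7503, 27.3388) (8.1417, 25.0055) (12.5743, 12.1184) (12.7495, 12.1016)]
11. shoelace: 143.67

Area of P6's cell: 143.6700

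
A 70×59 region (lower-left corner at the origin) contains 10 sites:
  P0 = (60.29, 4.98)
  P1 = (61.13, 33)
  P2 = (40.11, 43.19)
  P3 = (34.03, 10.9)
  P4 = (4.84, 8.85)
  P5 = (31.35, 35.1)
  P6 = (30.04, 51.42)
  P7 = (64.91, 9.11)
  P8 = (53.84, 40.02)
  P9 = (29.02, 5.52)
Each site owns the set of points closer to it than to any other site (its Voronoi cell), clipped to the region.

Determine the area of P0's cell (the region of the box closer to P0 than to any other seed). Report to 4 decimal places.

Area of P0's cell: 245.5889

1. box [0,70]×[0,59]: [(0, 0) (70, 0) (70, 59) (0, 59)]
2. ⊥bis P0·P1 via (60.71,18.99): [(0, 20.81) (0, 0) (70, 0) (70, 18.7115)]  |A|=1383.2525
3. ⊥bis P0·P2 via (50.2,24.085): [(41.6356, 19.5618) (4.596, 0) (70, 0) (70, 18.7115)]  |A|=905.081
4. ⊥bis P0·P3 via (47.16,7.94): [(49.7253, 19.3193) (45.37, 0) (70, 0) (70, 18.7115)]  |A|=427.6018
5. ⊥bis P0·P4 via (32.565,6.915): [(49.7253, 19.3193) (45.37, 0) (70, 0) (70, 18.7115)]  |A|=427.6018
6. ⊥bis P0·P5 via (45.82,20.04): [(49.7253, 19.3193) (45.37, 0) (70, 0) (70, 18.7115)]  |A|=427.6018
7. ⊥bis P0·P6 via (45.165,28.2): [(49.7253, 19.3193) (45.37, 0) (70, 0) (70, 18.7115)]  |A|=427.6018
8. ⊥bis P0·P7 via (62.6,7.045): [(51.6799, 19.2607) (49.7253, 19.3193) (45.37, 0) (68.8978, 0)]  |A|=245.5889
9. ⊥bis P0·P8 via (57.065,22.5): [(51.6799, 19.2607) (49.7253, 19.3193) (45.37, 0) (68.8978, 0)]  |A|=245.5889
10. ⊥bis P0·P9 via (44.655,5.25): [(51.6799, 19.2607) (49.7253, 19.3193) (45.37, 0) (68.8978, 0)]  |A|=245.5889
11. canonical 4-gon: [(51.6799, 19.2607) (49.7253, 19.3193) (45.37, 0) (68.8978, 0)]
12. shoelace: 245.5889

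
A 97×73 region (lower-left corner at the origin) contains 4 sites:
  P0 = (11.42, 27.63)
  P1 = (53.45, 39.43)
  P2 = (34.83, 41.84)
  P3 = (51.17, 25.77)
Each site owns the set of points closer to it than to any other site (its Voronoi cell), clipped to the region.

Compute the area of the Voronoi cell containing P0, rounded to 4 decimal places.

1. box [0,97]×[0,73]: [(0, 0) (97, 0) (97, 73) (0, 73)]
2. ⊥bis P0·P1 via (32.435,33.53): [(0, 0) (41.8486, 0) (21.3537, 73) (0, 73)]  |A|=2306.8852
3. ⊥bis P0·P2 via (23.125,34.735): [(0, 72.8319) (0, 0) (41.8486, 0) (39.8171, 7.2359)]  |A|=1601.383
4. ⊥bis P0·P3 via (31.295,26.7): [(31.0593, 21.6637) (0, 72.8319) (0, 0) (30.0456, 0)]  |A|=1456.5048
5. canonical 4-gon: [(31.0593, 21.6637) (0, 72.8319) (0, 0) (30.0456, 0)]
6. shoelace: 1456.5048

Area of P0's cell: 1456.5048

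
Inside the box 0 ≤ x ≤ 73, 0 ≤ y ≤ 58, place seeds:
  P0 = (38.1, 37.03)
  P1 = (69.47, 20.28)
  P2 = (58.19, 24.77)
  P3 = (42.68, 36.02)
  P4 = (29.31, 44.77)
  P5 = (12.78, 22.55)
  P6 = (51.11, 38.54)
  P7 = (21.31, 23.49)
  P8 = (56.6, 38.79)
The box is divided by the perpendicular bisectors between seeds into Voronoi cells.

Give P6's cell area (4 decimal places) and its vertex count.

Area of P6's cell: 228.3803 (6 vertices)

1. box [0,73]×[0,58]: [(0, 0) (73, 0) (73, 58) (0, 58)]
2. ⊥bis P6·P0 via (44.605,37.785): [(48.9905, 0) (73, 0) (73, 58) (42.2588, 58)]  |A|=1587.7716
3. ⊥bis P6·P1 via (60.29,29.41): [(47.1146, 16.1625) (73, 42.1896) (73, 58) (42.2588, 58)]  |A|=847.6982
4. ⊥bis P6·P2 via (54.65,31.655): [(45.8421, 27.1263) (70.7616, 39.939) (73, 42.1896) (73, 58) (42.2588, 58)]  |A|=702.9389
5. ⊥bis P6·P3 via (46.895,37.28): [(43.2474, 49.4822) (49.3856, 28.9483) (70.7616, 39.939) (73, 42.1896) (73, 58) (42.2588, 58)]  |A|=660.9658
6. ⊥bis P6·P4 via (40.21,41.655): [(43.0162, 51.4743) (43.2474, 49.4822) (49.3856, 28.9483) (70.7616, 39.939) (73, 42.1896) (73, 58) (44.8811, 58)]  |A|=652.4096
7. ⊥bis P6·P5 via (31.945,30.545): [(43.0162, 51.4743) (43.2474, 49.4822) (49.3856, 28.9483) (70.7616, 39.939) (73, 42.1896) (73, 58) (44.8811, 58)]  |A|=652.4096
8. ⊥bis P6·P7 via (36.21,31.015): [(43.0162, 51.4743) (43.2474, 49.4822) (49.3856, 28.9483) (70.7616, 39.939) (73, 42.1896) (73, 58) (44.8811, 58)]  |A|=652.4096
9. ⊥bis P6·P8 via (53.855,38.665): [(43.0162, 51.4743) (43.2474, 49.4822) (49.3856, 28.9483) (54.1851, 31.416) (52.9745, 58) (44.8811, 58)]  |A|=228.3803
10. canonical 6-gon: [(43.0162, 51.4743) (43.2474, 49.4822) (49.3856, 28.9483) (54.1851, 31.416) (52.9745, 58) (44.8811, 58)]
11. shoelace: 228.3803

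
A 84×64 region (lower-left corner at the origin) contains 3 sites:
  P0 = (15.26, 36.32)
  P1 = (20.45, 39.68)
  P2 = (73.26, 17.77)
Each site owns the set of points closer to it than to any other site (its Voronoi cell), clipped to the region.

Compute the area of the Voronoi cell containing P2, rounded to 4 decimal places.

Area of P2's cell: 2287.9394

1. box [0,84]×[0,64]: [(0, 0) (84, 0) (84, 64) (0, 64)]
2. ⊥bis P2·P0 via (44.26,27.045): [(35.6103, 0) (84, 0) (84, 64) (56.0792, 64)]  |A|=2441.9363
3. ⊥bis P2·P1 via (46.855,28.725): [(37.874, 7.0779) (35.6103, 0) (84, 0) (84, 64) (61.49, 64)]  |A|=2287.9394
4. canonical 5-gon: [(37.874, 7.0779) (35.6103, 0) (84, 0) (84, 64) (61.49, 64)]
5. shoelace: 2287.9394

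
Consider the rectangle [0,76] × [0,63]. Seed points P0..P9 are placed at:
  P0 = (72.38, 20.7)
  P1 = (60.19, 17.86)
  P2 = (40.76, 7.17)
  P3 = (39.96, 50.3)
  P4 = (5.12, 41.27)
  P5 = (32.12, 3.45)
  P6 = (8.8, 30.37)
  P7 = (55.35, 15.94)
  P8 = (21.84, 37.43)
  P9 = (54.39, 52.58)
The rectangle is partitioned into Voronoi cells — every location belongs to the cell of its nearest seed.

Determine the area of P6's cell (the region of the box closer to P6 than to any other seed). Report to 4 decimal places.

Area of P6's cell: 542.3925

1. box [0,76]×[0,63]: [(0, 0) (76, 0) (76, 63) (0, 63)]
2. ⊥bis P6·P0 via (40.59,25.535): [(0, 0) (36.7063, 0) (46.2881, 63) (0, 63)]  |A|=2614.3254
3. ⊥bis P6·P1 via (34.495,24.115): [(0, 0) (28.6246, 0) (43.9609, 63) (0, 63)]  |A|=2286.4432
4. ⊥bis P6·P2 via (24.78,18.77): [(0, 0) (11.1547, 0) (37.4391, 36.2089) (43.9609, 63) (0, 63)]  |A|=1970.1598
5. ⊥bis P6·P3 via (24.38,40.335): [(0, 0) (11.1547, 0) (31.8998, 28.5781) (9.8834, 63) (0, 63)]  |A|=1334.3356
6. ⊥bis P6·P4 via (6.96,35.82): [(0, 33.4702) (0, 0) (11.1547, 0) (31.8998, 28.5781) (23.6613, 41.4586)]  |A|=878.5271
7. ⊥bis P6·P5 via (20.46,16.91): [(0, 33.4702) (0, 0) (0.9395, 0) (28.4613, 23.8413) (31.8998, 28.5781) (23.6613, 41.4586)]  |A|=756.7557
8. ⊥bis P6·P7 via (32.075,23.155): [(0, 33.4702) (0, 0) (0.9395, 0) (28.4613, 23.8413) (31.8998, 28.5781) (23.6613, 41.4586)]  |A|=756.7557
9. ⊥bis P6·P8 via (15.32,33.9): [(13.1492, 37.9096) (0, 33.4702) (0, 0) (0.9395, 0) (23.2228, 19.3033)]  |A|=542.3925
10. ⊥bis P6·P9 via (31.595,41.475): [(13.1492, 37.9096) (0, 33.4702) (0, 0) (0.9395, 0) (23.2228, 19.3033)]  |A|=542.3925
11. canonical 5-gon: [(13.1492, 37.9096) (0, 33.4702) (0, 0) (0.9395, 0) (23.2228, 19.3033)]
12. shoelace: 542.3925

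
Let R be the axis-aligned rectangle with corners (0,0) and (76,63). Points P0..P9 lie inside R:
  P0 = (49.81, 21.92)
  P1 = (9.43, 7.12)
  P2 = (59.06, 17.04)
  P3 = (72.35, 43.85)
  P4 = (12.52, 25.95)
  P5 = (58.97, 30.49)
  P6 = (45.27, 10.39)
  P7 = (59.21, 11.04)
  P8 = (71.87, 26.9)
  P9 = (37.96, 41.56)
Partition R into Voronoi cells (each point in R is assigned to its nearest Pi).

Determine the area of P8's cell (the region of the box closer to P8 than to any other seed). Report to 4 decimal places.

Area of P8's cell: 206.9129

1. box [0,76]×[0,63]: [(0, 0) (76, 0) (76, 63) (0, 63)]
2. ⊥bis P8·P0 via (60.84,24.41): [(66.3505, 0) (76, 0) (76, 63) (52.1284, 63)]  |A|=1055.9148
3. ⊥bis P8·P1 via (40.65,17.01): [(66.3505, 0) (76, 0) (76, 63) (52.1284, 63)]  |A|=1055.9148
4. ⊥bis P8·P2 via (65.465,21.97): [(59.7, 29.4598) (76, 8.283) (76, 63) (52.1284, 63)]  |A|=846.272
5. ⊥bis P8·P3 via (72.11,35.375): [(58.2762, 35.7668) (59.7, 29.4598) (76, 8.283) (76, 35.2648)]  |A|=275.4355
6. ⊥bis P8·P4 via (42.195,26.425): [(58.2762, 35.7668) (59.7, 29.4598) (76, 8.283) (76, 35.2648)]  |A|=275.4355
7. ⊥bis P8·P5 via (65.42,28.695): [(67.3168, 35.5107) (64.0574, 23.7987) (76, 8.283) (76, 35.2648)]  |A|=212.3661
8. ⊥bis P8·P6 via (58.57,18.645): [(67.3168, 35.5107) (64.0574, 23.7987) (76, 8.283) (76, 35.2648)]  |A|=212.3661
9. ⊥bis P8·P7 via (65.54,18.97): [(67.3168, 35.5107) (64.0574, 23.7987) (71.3341, 14.345) (76, 10.6205) (76, 35.2648)]  |A|=206.9129
10. ⊥bis P8·P9 via (54.915,34.23): [(67.3168, 35.5107) (64.0574, 23.7987) (71.3341, 14.345) (76, 10.6205) (76, 35.2648)]  |A|=206.9129
11. canonical 5-gon: [(67.3168, 35.5107) (64.0574, 23.7987) (71.3341, 14.345) (76, 10.6205) (76, 35.2648)]
12. shoelace: 206.9129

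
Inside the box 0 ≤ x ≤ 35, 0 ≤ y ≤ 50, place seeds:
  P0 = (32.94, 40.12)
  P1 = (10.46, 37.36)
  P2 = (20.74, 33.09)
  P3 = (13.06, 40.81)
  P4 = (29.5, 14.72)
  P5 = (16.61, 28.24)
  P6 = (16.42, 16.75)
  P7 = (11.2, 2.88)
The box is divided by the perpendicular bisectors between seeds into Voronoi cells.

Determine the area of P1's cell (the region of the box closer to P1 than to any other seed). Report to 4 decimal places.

Area of P1's cell: 204.7726

1. box [0,35]×[0,50]: [(0, 0) (35, 0) (35, 50) (0, 50)]
2. ⊥bis P1·P0 via (21.7,38.74): [(0, 0) (26.4563, 0) (20.3175, 50) (0, 50)]  |A|=1169.347
3. ⊥bis P1·P2 via (15.6,35.225): [(0, 0) (0.9686, 0) (20.6414, 47.3622) (20.3175, 50) (0, 50)]  |A|=565.77
4. ⊥bis P1·P3 via (11.76,39.085): [(0, 47.9476) (0, 0) (0.9686, 0) (15.9056, 35.9608)]  |A|=398.734
5. ⊥bis P1·P4 via (19.98,26.04): [(0, 47.9476) (0, 9.237) (7.3852, 15.4479) (15.9056, 35.9608)]  |A|=357.1439
6. ⊥bis P1·P5 via (13.535,32.8): [(0, 47.9476) (0, 23.6728) (15.0043, 33.7908) (15.9056, 35.9608)]  |A|=204.7726
7. ⊥bis P1·P6 via (13.44,27.055): [(0, 47.9476) (0, 23.6728) (15.0043, 33.7908) (15.9056, 35.9608)]  |A|=204.7726
8. ⊥bis P1·P7 via (10.83,20.12): [(0, 47.9476) (0, 23.6728) (15.0043, 33.7908) (15.9056, 35.9608)]  |A|=204.7726
9. canonical 4-gon: [(0, 47.9476) (0, 23.6728) (15.0043, 33.7908) (15.9056, 35.9608)]
10. shoelace: 204.7726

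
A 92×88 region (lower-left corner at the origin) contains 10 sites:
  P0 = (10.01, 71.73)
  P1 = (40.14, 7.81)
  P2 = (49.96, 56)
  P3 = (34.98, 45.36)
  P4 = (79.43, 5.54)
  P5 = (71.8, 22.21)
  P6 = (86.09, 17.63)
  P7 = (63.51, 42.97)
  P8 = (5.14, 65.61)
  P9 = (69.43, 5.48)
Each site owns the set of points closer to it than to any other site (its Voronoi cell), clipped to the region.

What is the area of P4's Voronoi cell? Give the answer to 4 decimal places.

1. box [0,92]×[0,88]: [(0, 0) (92, 0) (92, 88) (0, 88)]
2. ⊥bis P4·P0 via (44.72,38.635): [(7.8826, 0) (92, 0) (92, 88) (91.7881, 88)]  |A|=3710.487
3. ⊥bis P4·P1 via (59.785,6.675): [(62.7224, 57.5159) (59.3993, 0) (92, 0) (92, 88) (91.7881, 88)]  |A|=2228.9728
4. ⊥bis P4·P2 via (64.695,30.77): [(61.0543, 28.6437) (59.3993, 0) (92, 0) (92, 46.7169)]  |A|=1189.7457
5. ⊥bis P4·P3 via (57.205,25.45): [(61.0543, 28.6437) (59.3993, 0) (92, 0) (92, 46.7169)]  |A|=1189.7457
6. ⊥bis P4·P5 via (75.615,13.875): [(59.7823, 6.6282) (59.3993, 0) (92, 0) (92, 21.3746)]  |A|=452.3619
7. ⊥bis P4·P6 via (82.76,11.585): [(77.247, 14.622) (59.7823, 6.6282) (59.3993, 0) (92, 0) (92, 6.495)]  |A|=342.6024
8. ⊥bis P4·P7 via (71.47,24.255): [(77.247, 14.622) (59.7823, 6.6282) (59.3993, 0) (92, 0) (92, 6.495)]  |A|=342.6024
9. ⊥bis P4·P8 via (42.285,35.575): [(77.247, 14.622) (59.7823, 6.6282) (59.3993, 0) (92, 0) (92, 6.495)]  |A|=342.6024
10. ⊥bis P4·P9 via (74.43,5.51): [(77.247, 14.622) (74.3832, 13.3112) (74.4631, 0) (92, 0) (92, 6.495)]  |A|=195.235
11. canonical 5-gon: [(77.247, 14.622) (74.3832, 13.3112) (74.4631, 0) (92, 0) (92, 6.495)]
12. shoelace: 195.235

Area of P4's cell: 195.2350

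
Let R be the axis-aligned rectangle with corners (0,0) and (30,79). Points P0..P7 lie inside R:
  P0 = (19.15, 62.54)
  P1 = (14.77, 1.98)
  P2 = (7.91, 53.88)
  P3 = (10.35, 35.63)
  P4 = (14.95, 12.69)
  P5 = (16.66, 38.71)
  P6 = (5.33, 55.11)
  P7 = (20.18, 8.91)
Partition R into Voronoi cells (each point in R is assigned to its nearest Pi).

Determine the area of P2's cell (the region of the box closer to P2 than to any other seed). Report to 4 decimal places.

Area of P2's cell: 155.5352

1. box [0,30]×[0,79]: [(0, 0) (30, 0) (30, 79) (0, 79)]
2. ⊥bis P2·P0 via (13.53,58.21): [(0, 75.7709) (0, 0) (30, 0) (30, 36.8332)]  |A|=1689.0617
3. ⊥bis P2·P1 via (11.34,27.93): [(0, 75.7709) (0, 26.4311) (30, 30.3964) (30, 36.8332)]  |A|=836.6486
4. ⊥bis P2·P3 via (9.13,44.755): [(22.5175, 46.5449) (0, 75.7709) (0, 43.5343)]  |A|=362.9437
5. ⊥bis P2·P4 via (11.43,33.285): [(22.5175, 46.5449) (0, 75.7709) (0, 43.5343)]  |A|=362.9437
6. ⊥bis P2·P5 via (12.285,46.295): [(9.7614, 44.8394) (19.5026, 50.4581) (0, 75.7709) (0, 43.5343)]  |A|=335.4143
7. ⊥bis P2·P6 via (6.62,54.495): [(1.4895, 43.7335) (9.7614, 44.8394) (19.5026, 50.4581) (10.3554, 62.3303)]  |A|=155.5352
8. ⊥bis P2·P7 via (14.045,31.395): [(1.4895, 43.7335) (9.7614, 44.8394) (19.5026, 50.4581) (10.3554, 62.3303)]  |A|=155.5352
9. canonical 4-gon: [(1.4895, 43.7335) (9.7614, 44.8394) (19.5026, 50.4581) (10.3554, 62.3303)]
10. shoelace: 155.5352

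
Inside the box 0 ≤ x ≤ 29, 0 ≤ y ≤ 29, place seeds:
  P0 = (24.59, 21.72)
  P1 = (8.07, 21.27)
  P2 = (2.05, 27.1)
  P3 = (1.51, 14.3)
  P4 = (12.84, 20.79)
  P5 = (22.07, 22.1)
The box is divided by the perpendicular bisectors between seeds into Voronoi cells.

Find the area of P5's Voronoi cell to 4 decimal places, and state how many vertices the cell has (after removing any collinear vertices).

Area of P5's cell: 109.7673 (3 vertices)

1. box [0,29]×[0,29]: [(0, 0) (29, 0) (29, 29) (0, 29)]
2. ⊥bis P5·P0 via (23.33,21.91): [(0, 0) (20.0261, 0) (24.3991, 29) (0, 29)]  |A|=644.166
3. ⊥bis P5·P1 via (15.07,21.685): [(16.3556, 0) (20.0261, 0) (24.3991, 29) (14.6363, 29)]  |A|=194.7829
4. ⊥bis P5·P2 via (12.06,24.6): [(16.3556, 0) (20.0261, 0) (24.3991, 29) (14.6363, 29)]  |A|=194.7829
5. ⊥bis P5·P3 via (11.79,18.2): [(15.9224, 7.3075) (18.6947, 0) (20.0261, 0) (24.3991, 29) (14.6363, 29)]  |A|=186.2366
6. ⊥bis P5·P4 via (17.455,21.445): [(20.2695, 1.6143) (24.3991, 29) (16.3827, 29)]  |A|=109.7673
7. canonical 3-gon: [(20.2695, 1.6143) (24.3991, 29) (16.3827, 29)]
8. shoelace: 109.7673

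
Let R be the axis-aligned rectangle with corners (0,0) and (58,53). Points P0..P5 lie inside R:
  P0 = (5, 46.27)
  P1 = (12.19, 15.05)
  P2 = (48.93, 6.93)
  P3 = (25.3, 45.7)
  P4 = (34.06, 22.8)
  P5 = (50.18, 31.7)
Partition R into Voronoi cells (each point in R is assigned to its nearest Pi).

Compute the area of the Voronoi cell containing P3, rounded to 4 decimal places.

1. box [0,58]×[0,53]: [(0, 0) (58, 0) (58, 53) (0, 53)]
2. ⊥bis P3·P0 via (15.15,45.985): [(13.8588, 0) (58, 0) (58, 53) (15.347, 53)]  |A|=2300.0471
3. ⊥bis P3·P1 via (18.745,30.375): [(14.7596, 32.0797) (58, 13.5844) (58, 53) (15.347, 53)]  |A|=1298.3318
4. ⊥bis P3·P2 via (37.115,26.315): [(14.7596, 32.0797) (33.4538, 24.0836) (58, 39.0442) (58, 53) (15.347, 53)]  |A|=985.8607
5. ⊥bis P3·P4 via (29.68,34.25): [(14.7596, 32.0797) (19.1251, 30.2124) (58, 45.0833) (58, 53) (15.347, 53)]  |A|=686.0725
6. ⊥bis P3·P5 via (37.74,38.7): [(14.7596, 32.0797) (19.1251, 30.2124) (36.76, 36.9583) (45.7866, 53) (15.347, 53)]  |A|=504.0357
7. canonical 5-gon: [(14.7596, 32.0797) (19.1251, 30.2124) (36.76, 36.9583) (45.7866, 53) (15.347, 53)]
8. shoelace: 504.0357

Area of P3's cell: 504.0357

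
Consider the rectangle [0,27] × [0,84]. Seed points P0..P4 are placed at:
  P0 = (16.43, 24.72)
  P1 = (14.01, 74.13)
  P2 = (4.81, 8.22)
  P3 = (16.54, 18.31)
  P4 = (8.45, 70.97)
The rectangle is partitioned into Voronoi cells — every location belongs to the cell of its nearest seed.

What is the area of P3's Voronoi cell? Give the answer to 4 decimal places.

Area of P3's cell: 304.3664

1. box [0,27]×[0,84]: [(0, 0) (27, 0) (27, 84) (0, 84)]
2. ⊥bis P3·P0 via (16.485,21.515): [(0, 21.2321) (0, 0) (27, 0) (27, 21.6954)]  |A|=579.5219
3. ⊥bis P3·P1 via (15.275,46.22): [(0, 21.2321) (0, 0) (27, 0) (27, 21.6954)]  |A|=579.5219
4. ⊥bis P3·P2 via (10.675,13.265): [(3.7662, 21.2967) (22.0854, 0) (27, 0) (27, 21.6954)]  |A|=304.3664
5. ⊥bis P3·P4 via (12.495,44.64): [(3.7662, 21.2967) (22.0854, 0) (27, 0) (27, 21.6954)]  |A|=304.3664
6. canonical 4-gon: [(3.7662, 21.2967) (22.0854, 0) (27, 0) (27, 21.6954)]
7. shoelace: 304.3664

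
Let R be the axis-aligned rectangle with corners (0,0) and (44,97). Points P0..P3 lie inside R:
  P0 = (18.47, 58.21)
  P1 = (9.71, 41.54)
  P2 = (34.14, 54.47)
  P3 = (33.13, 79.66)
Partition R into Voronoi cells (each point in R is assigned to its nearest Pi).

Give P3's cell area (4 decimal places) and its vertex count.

1. box [0,44]×[0,97]: [(0, 0) (44, 0) (44, 97) (0, 97)]
2. ⊥bis P3·P0 via (25.8,68.935): [(0, 86.568) (44, 56.4962) (44, 97) (0, 97)]  |A|=1120.5872
3. ⊥bis P3·P1 via (21.42,60.6): [(0, 86.568) (44, 56.4962) (44, 97) (0, 97)]  |A|=1120.5872
4. ⊥bis P3·P2 via (33.635,67.065): [(0, 86.568) (28.8187, 66.8719) (44, 67.4806) (44, 97) (0, 97)]  |A|=1037.2085
5. canonical 5-gon: [(0, 86.568) (28.8187, 66.8719) (44, 67.4806) (44, 97) (0, 97)]
6. shoelace: 1037.2085

Area of P3's cell: 1037.2085 (5 vertices)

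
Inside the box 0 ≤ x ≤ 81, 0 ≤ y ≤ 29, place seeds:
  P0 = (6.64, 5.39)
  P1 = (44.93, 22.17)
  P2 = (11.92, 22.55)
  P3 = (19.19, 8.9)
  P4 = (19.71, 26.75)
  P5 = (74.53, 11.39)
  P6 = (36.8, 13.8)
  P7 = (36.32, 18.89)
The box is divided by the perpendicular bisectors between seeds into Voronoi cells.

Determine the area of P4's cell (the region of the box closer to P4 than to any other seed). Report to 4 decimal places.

1. box [0,81]×[0,29]: [(0, 0) (81, 0) (81, 29) (0, 29)]
2. ⊥bis P4·P0 via (13.175,16.07): [(0, 24.1317) (39.4378, 0) (81, 0) (81, 29) (0, 29)]  |A|=1873.1497
3. ⊥bis P4·P1 via (32.32,24.46): [(0, 24.1317) (29.0341, 6.366) (33.1445, 29) (0, 29)]  |A|=445.7704
4. ⊥bis P4·P2 via (15.815,24.65): [(24.0181, 9.4352) (29.0341, 6.366) (33.1445, 29) (13.4697, 29)]  |A|=255.5405
5. ⊥bis P4·P3 via (19.45,17.825): [(19.4954, 17.8237) (31.0537, 17.487) (33.1445, 29) (13.4697, 29)]  |A|=176.8332
6. ⊥bis P4·P5 via (47.12,19.07): [(19.4954, 17.8237) (31.0537, 17.487) (33.1445, 29) (13.4697, 29)]  |A|=176.8332
7. ⊥bis P4·P6 via (28.255,20.275): [(19.4954, 17.8237) (26.2484, 17.627) (32.6017, 26.0113) (33.1445, 29) (13.4697, 29)]  |A|=156.2439
8. ⊥bis P4·P7 via (28.015,22.82): [(19.4954, 17.8237) (25.567, 17.6468) (30.9394, 29) (13.4697, 29)]  |A|=132.5647
9. canonical 4-gon: [(19.4954, 17.8237) (25.567, 17.6468) (30.9394, 29) (13.4697, 29)]
10. shoelace: 132.5647

Area of P4's cell: 132.5647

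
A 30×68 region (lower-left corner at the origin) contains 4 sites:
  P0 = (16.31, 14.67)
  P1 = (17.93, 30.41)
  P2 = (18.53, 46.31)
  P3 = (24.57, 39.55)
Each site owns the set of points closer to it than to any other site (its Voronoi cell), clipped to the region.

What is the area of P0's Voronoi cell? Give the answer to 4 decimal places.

1. box [0,30]×[0,68]: [(0, 0) (30, 0) (30, 68) (0, 68)]
2. ⊥bis P0·P1 via (17.12,22.54): [(0, 24.302) (0, 0) (30, 0) (30, 21.2144)]  |A|=682.7459
3. ⊥bis P0·P2 via (17.42,30.49): [(0, 24.302) (0, 0) (30, 0) (30, 21.2144)]  |A|=682.7459
4. ⊥bis P0·P3 via (20.44,27.11): [(0, 24.302) (0, 0) (30, 0) (30, 21.2144)]  |A|=682.7459
5. canonical 4-gon: [(0, 24.302) (0, 0) (30, 0) (30, 21.2144)]
6. shoelace: 682.7459

Area of P0's cell: 682.7459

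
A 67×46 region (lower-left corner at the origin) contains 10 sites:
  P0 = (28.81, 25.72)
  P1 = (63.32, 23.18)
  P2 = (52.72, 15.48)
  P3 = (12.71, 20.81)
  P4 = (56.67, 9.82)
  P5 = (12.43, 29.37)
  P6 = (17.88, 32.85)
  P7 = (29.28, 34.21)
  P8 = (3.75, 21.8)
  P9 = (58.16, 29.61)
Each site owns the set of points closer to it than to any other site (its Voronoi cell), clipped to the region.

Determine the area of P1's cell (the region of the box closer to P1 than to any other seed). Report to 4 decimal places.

Area of P1's cell: 116.3826

1. box [0,67]×[0,46]: [(0, 0) (67, 0) (67, 46) (0, 46)]
2. ⊥bis P1·P0 via (46.065,24.45): [(44.2654, 0) (67, 0) (67, 46) (47.6511, 46)]  |A|=967.9192
3. ⊥bis P1·P2 via (58.02,19.33): [(46.8227, 34.7445) (67, 6.9679) (67, 46) (47.6511, 46)]  |A|=502.672
4. ⊥bis P1·P3 via (38.015,21.995): [(46.8227, 34.7445) (67, 6.9679) (67, 46) (47.6511, 46)]  |A|=502.672
5. ⊥bis P1·P4 via (59.995,16.5): [(46.8227, 34.7445) (60.1215, 16.437) (67, 13.0132) (67, 46) (47.6511, 46)]  |A|=481.8807
6. ⊥bis P1·P5 via (37.875,26.275): [(46.8227, 34.7445) (60.1215, 16.437) (67, 13.0132) (67, 46) (47.6511, 46)]  |A|=481.8807
7. ⊥bis P1·P6 via (40.6,28.015): [(46.8227, 34.7445) (60.1215, 16.437) (67, 13.0132) (67, 46) (47.6511, 46)]  |A|=481.8807
8. ⊥bis P1·P7 via (46.3,28.695): [(47.8168, 33.376) (60.1215, 16.437) (67, 13.0132) (67, 46) (51.9073, 46)]  |A|=448.854
9. ⊥bis P1·P8 via (33.535,22.49): [(47.8168, 33.376) (60.1215, 16.437) (67, 13.0132) (67, 46) (51.9073, 46)]  |A|=448.854
10. ⊥bis P1·P9 via (60.74,26.395): [(55.7795, 22.4143) (60.1215, 16.437) (67, 13.0132) (67, 31.4186)]  |A|=116.3826
11. canonical 4-gon: [(55.7795, 22.4143) (60.1215, 16.437) (67, 13.0132) (67, 31.4186)]
12. shoelace: 116.3826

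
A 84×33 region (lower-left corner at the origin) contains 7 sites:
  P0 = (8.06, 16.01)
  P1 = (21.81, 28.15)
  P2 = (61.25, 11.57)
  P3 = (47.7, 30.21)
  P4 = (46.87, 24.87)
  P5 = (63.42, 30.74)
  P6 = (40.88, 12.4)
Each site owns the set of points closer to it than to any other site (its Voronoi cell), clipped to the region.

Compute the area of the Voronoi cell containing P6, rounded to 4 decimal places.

1. box [0,84]×[0,33]: [(0, 0) (84, 0) (84, 33) (0, 33)]
2. ⊥bis P6·P0 via (24.47,14.205): [(22.9075, 0) (84, 0) (84, 33) (26.5373, 33)]  |A|=1956.1596
3. ⊥bis P6·P1 via (31.345,20.275): [(24.184, 11.6045) (22.9075, 0) (84, 0) (84, 33) (41.8546, 33)]  |A|=1792.2986
4. ⊥bis P6·P2 via (51.065,11.985): [(24.184, 11.6045) (22.9075, 0) (50.5767, 0) (51.9213, 33) (41.8546, 33)]  |A|=711.5146
5. ⊥bis P6·P3 via (44.29,21.305): [(35.1016, 24.8235) (24.184, 11.6045) (22.9075, 0) (50.5767, 0) (51.3348, 18.6073)]  |A|=551.7173
6. ⊥bis P6·P4 via (43.875,18.635): [(33.9343, 23.4101) (24.184, 11.6045) (22.9075, 0) (50.5767, 0) (51.1927, 15.1199)]  |A|=505.9339
7. ⊥bis P6·P5 via (52.15,21.57): [(33.9343, 23.4101) (24.184, 11.6045) (22.9075, 0) (50.5767, 0) (51.1927, 15.1199)]  |A|=505.9339
8. canonical 5-gon: [(33.9343, 23.4101) (24.184, 11.6045) (22.9075, 0) (50.5767, 0) (51.1927, 15.1199)]
9. shoelace: 505.9339

Area of P6's cell: 505.9339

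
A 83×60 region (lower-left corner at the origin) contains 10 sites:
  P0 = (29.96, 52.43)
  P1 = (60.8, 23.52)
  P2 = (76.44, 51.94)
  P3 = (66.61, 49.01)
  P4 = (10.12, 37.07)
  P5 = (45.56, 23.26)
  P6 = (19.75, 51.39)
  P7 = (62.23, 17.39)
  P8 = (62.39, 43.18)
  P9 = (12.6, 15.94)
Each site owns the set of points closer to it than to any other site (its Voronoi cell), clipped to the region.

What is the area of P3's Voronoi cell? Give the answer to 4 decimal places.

1. box [0,83]×[0,60]: [(0, 0) (83, 0) (83, 60) (0, 60)]
2. ⊥bis P3·P0 via (48.285,50.72): [(43.5521, 0) (83, 0) (83, 60) (49.151, 60)]  |A|=2198.9094
3. ⊥bis P3·P1 via (63.705,36.265): [(47.2854, 40.0076) (83, 31.867) (83, 60) (49.151, 60)]  |A|=840.7414
4. ⊥bis P3·P2 via (71.525,50.475): [(47.2854, 40.0076) (76.6393, 33.3169) (68.6859, 60) (49.151, 60)]  |A|=560.296
5. ⊥bis P3·P4 via (38.365,43.04): [(47.2854, 40.0076) (76.6393, 33.3169) (68.6859, 60) (49.151, 60)]  |A|=560.296
6. ⊥bis P3·P5 via (56.085,36.135): [(47.5733, 43.0931) (52.9184, 38.7236) (76.6393, 33.3169) (68.6859, 60) (49.151, 60)]  |A|=551.4207
7. ⊥bis P3·P6 via (43.18,50.2): [(47.5733, 43.0931) (52.9184, 38.7236) (76.6393, 33.3169) (68.6859, 60) (49.151, 60)]  |A|=551.4207
8. ⊥bis P3·P7 via (64.42,33.2): [(47.5733, 43.0931) (52.9184, 38.7236) (76.6393, 33.3169) (68.6859, 60) (49.151, 60)]  |A|=551.4207
9. ⊥bis P3·P8 via (64.5,46.095): [(48.9067, 57.3821) (75.1223, 38.4061) (68.6859, 60) (49.151, 60)]  |A|=247.5506
10. ⊥bis P3·P9 via (39.605,32.475): [(48.9067, 57.3821) (75.1223, 38.4061) (68.6859, 60) (49.151, 60)]  |A|=247.5506
11. canonical 4-gon: [(48.9067, 57.3821) (75.1223, 38.4061) (68.6859, 60) (49.151, 60)]
12. shoelace: 247.5506

Area of P3's cell: 247.5506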